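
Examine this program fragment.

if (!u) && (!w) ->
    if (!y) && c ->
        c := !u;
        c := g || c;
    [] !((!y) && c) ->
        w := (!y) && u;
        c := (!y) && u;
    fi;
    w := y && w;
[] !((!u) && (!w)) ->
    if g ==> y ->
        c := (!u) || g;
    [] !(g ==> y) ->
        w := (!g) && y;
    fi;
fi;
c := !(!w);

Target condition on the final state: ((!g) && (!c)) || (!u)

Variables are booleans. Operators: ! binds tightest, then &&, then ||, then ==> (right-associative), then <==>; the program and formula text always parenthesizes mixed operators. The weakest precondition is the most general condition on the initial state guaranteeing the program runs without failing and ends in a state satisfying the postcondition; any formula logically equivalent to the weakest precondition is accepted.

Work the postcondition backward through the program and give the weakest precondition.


Working backward. After the program, ((!g) && (!c)) || (!u) must hold.
Before c := !(!w): ((!g) && (!w)) || (!u)
Then branch requires (((!y) && c) ==> (((!g) && (!(y && w))) || (!u))) && ((!((!y) && c)) ==> ((!g) || (!u))); else branch requires ((g ==> y) ==> (((!g) && (!w)) || (!u))) && ((!(g ==> y)) ==> (((!g) && (!((!g) && y))) || (!u))).
Before the if: (((!u) && (!w)) ==> ((((!y) && c) ==> (((!g) && (!(y && w))) || (!u))) && ((!((!y) && c)) ==> ((!g) || (!u))))) && ((!((!u) && (!w))) ==> (((g ==> y) ==> (((!g) && (!w)) || (!u))) && ((!(g ==> y)) ==> (((!g) && (!((!g) && y))) || (!u)))))
Answer: WP = (((!u) && (!w)) ==> ((((!y) && c) ==> (((!g) && (!(y && w))) || (!u))) && ((!((!y) && c)) ==> ((!g) || (!u))))) && ((!((!u) && (!w))) ==> (((g ==> y) ==> (((!g) && (!w)) || (!u))) && ((!(g ==> y)) ==> (((!g) && (!((!g) && y))) || (!u)))))


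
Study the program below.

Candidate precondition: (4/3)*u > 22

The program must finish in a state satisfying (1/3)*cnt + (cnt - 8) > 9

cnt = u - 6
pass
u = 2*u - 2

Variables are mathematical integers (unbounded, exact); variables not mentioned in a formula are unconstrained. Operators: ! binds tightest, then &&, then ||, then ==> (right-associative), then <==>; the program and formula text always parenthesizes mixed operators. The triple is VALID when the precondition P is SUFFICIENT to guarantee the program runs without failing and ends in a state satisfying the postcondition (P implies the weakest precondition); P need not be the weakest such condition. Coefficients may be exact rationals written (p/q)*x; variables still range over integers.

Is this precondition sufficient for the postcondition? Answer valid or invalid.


Working backward. After the program, the postcondition (1/3)*cnt + (cnt - 8) > 9 must hold; in canonical form it is (4/3)*cnt > 17.
Before u := 2*u - 2: (4/3)*cnt > 17
Before skip: (4/3)*cnt > 17
Before cnt := u - 6: (4/3)*u > 25
The weakest precondition is (4/3)*u > 25.
Check whether (4/3)*u > 22 implies it.
Countermodel: at the initial state u = 17, the precondition holds but the weakest precondition fails.
Answer: invalid


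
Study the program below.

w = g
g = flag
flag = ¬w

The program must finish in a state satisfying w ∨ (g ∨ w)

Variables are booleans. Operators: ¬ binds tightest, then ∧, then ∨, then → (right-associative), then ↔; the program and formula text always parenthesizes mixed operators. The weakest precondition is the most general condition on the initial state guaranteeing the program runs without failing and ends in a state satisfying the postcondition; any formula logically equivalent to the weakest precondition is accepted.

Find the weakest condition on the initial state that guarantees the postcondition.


Working backward. After the program, the postcondition w ∨ (g ∨ w) must hold; in canonical form it is w ∨ g.
Before flag := ¬w: w ∨ g
Before g := flag: w ∨ flag
Before w := g: g ∨ flag
Answer: WP = g ∨ flag


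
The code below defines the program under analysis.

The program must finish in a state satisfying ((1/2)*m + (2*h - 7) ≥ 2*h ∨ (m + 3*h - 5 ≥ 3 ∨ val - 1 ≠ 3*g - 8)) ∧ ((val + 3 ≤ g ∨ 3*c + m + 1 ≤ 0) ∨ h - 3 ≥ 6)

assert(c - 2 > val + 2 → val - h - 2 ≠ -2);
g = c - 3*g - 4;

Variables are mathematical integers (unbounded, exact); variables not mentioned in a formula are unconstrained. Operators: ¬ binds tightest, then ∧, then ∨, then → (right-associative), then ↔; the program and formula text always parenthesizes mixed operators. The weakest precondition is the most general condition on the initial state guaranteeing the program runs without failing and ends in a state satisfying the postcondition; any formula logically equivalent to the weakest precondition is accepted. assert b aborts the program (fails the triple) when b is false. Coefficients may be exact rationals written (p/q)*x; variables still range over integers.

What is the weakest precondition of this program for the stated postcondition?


Working backward. After the program, the postcondition ((1/2)*m + (2*h - 7) ≥ 2*h ∨ (m + 3*h - 5 ≥ 3 ∨ val - 1 ≠ 3*g - 8)) ∧ ((val + 3 ≤ g ∨ 3*c + m + 1 ≤ 0) ∨ h - 3 ≥ 6) must hold; in canonical form it is ((1/2)*m ≥ 7 ∨ 3*h + m ≥ 8 ∨ val ≠ 3*g - 7) ∧ (val ≤ g - 3 ∨ 3*c + m ≤ -1 ∨ h ≥ 9).
Before g := c - 3*g - 4: ((1/2)*m ≥ 7 ∨ 3*h + m ≥ 8 ∨ 9*g + val ≠ 3*c - 19) ∧ (3*g + val ≤ c - 7 ∨ 3*c + m ≤ -1 ∨ h ≥ 9)
Before assert c - 2 > val + 2 → val - h - 2 ≠ -2: (c > val + 4 → val ≠ h) ∧ ((1/2)*m ≥ 7 ∨ 3*h + m ≥ 8 ∨ 9*g + val ≠ 3*c - 19) ∧ (3*g + val ≤ c - 7 ∨ 3*c + m ≤ -1 ∨ h ≥ 9)
Answer: WP = (c > val + 4 → val ≠ h) ∧ ((1/2)*m ≥ 7 ∨ 3*h + m ≥ 8 ∨ 9*g + val ≠ 3*c - 19) ∧ (3*g + val ≤ c - 7 ∨ 3*c + m ≤ -1 ∨ h ≥ 9)


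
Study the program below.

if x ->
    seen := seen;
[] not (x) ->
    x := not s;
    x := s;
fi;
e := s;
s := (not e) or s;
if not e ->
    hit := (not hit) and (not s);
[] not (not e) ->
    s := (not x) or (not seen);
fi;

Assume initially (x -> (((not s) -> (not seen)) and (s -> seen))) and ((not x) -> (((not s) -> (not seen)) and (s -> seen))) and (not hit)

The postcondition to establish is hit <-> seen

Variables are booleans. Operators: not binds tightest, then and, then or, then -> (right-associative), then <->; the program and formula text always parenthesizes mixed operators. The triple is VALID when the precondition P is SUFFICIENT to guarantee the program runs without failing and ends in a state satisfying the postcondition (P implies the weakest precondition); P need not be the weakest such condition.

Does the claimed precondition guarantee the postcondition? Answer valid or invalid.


Working backward. After the program, hit <-> seen must hold.
Then branch requires ((not hit) and (not s)) <-> seen; else branch requires hit <-> seen.
Before the if: ((not e) -> (((not hit) and (not s)) <-> seen)) and (e -> (hit <-> seen))
Before s := (not e) or s: ((not e) -> (((not hit) and (not ((not e) or s))) <-> seen)) and (e -> (hit <-> seen))
Before e := s: ((not s) -> (not seen)) and (s -> (hit <-> seen))
Then branch requires ((not s) -> (not seen)) and (s -> (hit <-> seen)); else branch requires ((not s) -> (not seen)) and (s -> (hit <-> seen)).
Before the if: (x -> (((not s) -> (not seen)) and (s -> (hit <-> seen)))) and ((not x) -> (((not s) -> (not seen)) and (s -> (hit <-> seen))))
The weakest precondition is (x -> (((not s) -> (not seen)) and (s -> (hit <-> seen)))) and ((not x) -> (((not s) -> (not seen)) and (s -> (hit <-> seen)))).
Check whether (x -> (((not s) -> (not seen)) and (s -> seen))) and ((not x) -> (((not s) -> (not seen)) and (s -> seen))) and (not hit) implies it.
Countermodel: at the initial state hit = false, s = true, seen = true, x = false, the precondition holds but the weakest precondition fails.
Answer: invalid


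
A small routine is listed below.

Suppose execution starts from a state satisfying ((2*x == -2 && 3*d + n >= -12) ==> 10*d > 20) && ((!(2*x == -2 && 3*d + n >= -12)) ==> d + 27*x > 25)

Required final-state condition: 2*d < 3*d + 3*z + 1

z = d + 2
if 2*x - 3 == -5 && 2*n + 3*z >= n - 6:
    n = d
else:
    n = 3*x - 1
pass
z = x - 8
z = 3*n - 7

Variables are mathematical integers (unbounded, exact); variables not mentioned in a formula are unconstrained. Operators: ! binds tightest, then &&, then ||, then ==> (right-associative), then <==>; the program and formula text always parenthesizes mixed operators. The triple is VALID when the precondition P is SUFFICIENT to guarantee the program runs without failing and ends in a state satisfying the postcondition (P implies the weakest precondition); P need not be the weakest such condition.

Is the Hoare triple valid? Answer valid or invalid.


Working backward. After the program, the postcondition 2*d < 3*d + 3*z + 1 must hold; in canonical form it is d + 3*z > -1.
Before z := 3*n - 7: d + 9*n > 20
Before z := x - 8: d + 9*n > 20
Before skip: d + 9*n > 20
Then branch requires 10*d > 20; else branch requires d + 27*x > 29.
Before the if: ((2*x == -2 && n + 3*z >= -6) ==> 10*d > 20) && ((!(2*x == -2 && n + 3*z >= -6)) ==> d + 27*x > 29)
Before z := d + 2: ((2*x == -2 && 3*d + n >= -12) ==> 10*d > 20) && ((!(2*x == -2 && 3*d + n >= -12)) ==> d + 27*x > 29)
The weakest precondition is ((2*x == -2 && 3*d + n >= -12) ==> 10*d > 20) && ((!(2*x == -2 && 3*d + n >= -12)) ==> d + 27*x > 29).
Check whether ((2*x == -2 && 3*d + n >= -12) ==> 10*d > 20) && ((!(2*x == -2 && 3*d + n >= -12)) ==> d + 27*x > 25) implies it.
Countermodel: at the initial state d = 80, n = -252, x = -2, the precondition holds but the weakest precondition fails.
Answer: invalid


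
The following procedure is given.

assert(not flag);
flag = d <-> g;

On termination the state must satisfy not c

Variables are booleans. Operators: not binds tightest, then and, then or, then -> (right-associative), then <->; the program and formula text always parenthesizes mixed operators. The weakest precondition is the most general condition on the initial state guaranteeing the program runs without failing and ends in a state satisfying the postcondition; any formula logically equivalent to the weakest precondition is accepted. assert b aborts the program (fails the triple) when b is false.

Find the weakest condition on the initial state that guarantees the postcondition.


Working backward. After the program, not c must hold.
Before flag := d <-> g: not c
Before assert not flag: (not flag) and (not c)
Answer: WP = (not flag) and (not c)


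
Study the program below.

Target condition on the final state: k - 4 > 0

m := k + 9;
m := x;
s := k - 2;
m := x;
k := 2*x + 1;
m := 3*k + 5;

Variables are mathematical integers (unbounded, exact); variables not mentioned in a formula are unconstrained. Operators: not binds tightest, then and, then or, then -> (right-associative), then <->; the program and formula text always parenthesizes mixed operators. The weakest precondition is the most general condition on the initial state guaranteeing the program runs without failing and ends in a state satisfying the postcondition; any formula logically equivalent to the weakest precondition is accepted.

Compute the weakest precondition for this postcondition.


Working backward. After the program, the postcondition k - 4 > 0 must hold; in canonical form it is k > 4.
Before m := 3*k + 5: k > 4
Before k := 2*x + 1: 2*x > 3
Before m := x: 2*x > 3
Before s := k - 2: 2*x > 3
Before m := x: 2*x > 3
Before m := k + 9: 2*x > 3
Answer: WP = 2*x > 3


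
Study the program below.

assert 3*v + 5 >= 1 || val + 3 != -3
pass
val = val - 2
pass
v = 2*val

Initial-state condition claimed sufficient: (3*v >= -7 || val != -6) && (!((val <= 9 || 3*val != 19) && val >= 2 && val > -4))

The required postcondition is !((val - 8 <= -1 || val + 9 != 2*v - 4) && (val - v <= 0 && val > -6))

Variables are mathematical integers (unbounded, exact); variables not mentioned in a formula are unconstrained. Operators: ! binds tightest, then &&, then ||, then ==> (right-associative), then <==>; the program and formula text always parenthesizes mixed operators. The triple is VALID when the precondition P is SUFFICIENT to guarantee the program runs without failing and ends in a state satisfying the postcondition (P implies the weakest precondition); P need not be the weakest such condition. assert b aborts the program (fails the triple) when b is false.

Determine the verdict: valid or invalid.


Working backward. After the program, the postcondition !((val - 8 <= -1 || val + 9 != 2*v - 4) && (val - v <= 0 && val > -6)) must hold; in canonical form it is !((val <= 7 || val != 2*v - 13) && val <= v && val > -6).
Before v := 2*val: !((val <= 7 || 3*val != 13) && val >= 0 && val > -6)
Before skip: !((val <= 7 || 3*val != 13) && val >= 0 && val > -6)
Before val := val - 2: !((val <= 9 || 3*val != 19) && val >= 2 && val > -4)
Before skip: !((val <= 9 || 3*val != 19) && val >= 2 && val > -4)
Before assert 3*v + 5 >= 1 || val + 3 != -3: (3*v >= -4 || val != -6) && (!((val <= 9 || 3*val != 19) && val >= 2 && val > -4))
The weakest precondition is (3*v >= -4 || val != -6) && (!((val <= 9 || 3*val != 19) && val >= 2 && val > -4)).
Check whether (3*v >= -7 || val != -6) && (!((val <= 9 || 3*val != 19) && val >= 2 && val > -4)) implies it.
Countermodel: at the initial state v = -2, val = -6, the precondition holds but the weakest precondition fails.
Answer: invalid


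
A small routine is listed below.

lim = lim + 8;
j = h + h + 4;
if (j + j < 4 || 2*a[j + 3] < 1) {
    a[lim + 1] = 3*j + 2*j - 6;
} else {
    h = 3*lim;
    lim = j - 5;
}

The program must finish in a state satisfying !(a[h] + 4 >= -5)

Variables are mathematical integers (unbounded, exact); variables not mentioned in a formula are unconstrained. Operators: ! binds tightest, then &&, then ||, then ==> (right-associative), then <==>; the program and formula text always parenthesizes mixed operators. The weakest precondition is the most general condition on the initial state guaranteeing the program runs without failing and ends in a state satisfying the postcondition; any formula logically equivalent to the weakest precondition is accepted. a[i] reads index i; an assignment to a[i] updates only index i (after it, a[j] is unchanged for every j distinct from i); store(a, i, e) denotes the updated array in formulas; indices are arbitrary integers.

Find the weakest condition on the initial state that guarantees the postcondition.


Working backward. After the program, the postcondition !(a[h] + 4 >= -5) must hold; in canonical form it is !(a[h] >= -9).
Then branch requires !(store(a, lim + 1, 5*j - 6)[h] >= -9); else branch requires !(a[3*lim] >= -9).
Before the if: ((2*j < 4 || 2*a[j + 3] < 1) ==> (!(store(a, lim + 1, 5*j - 6)[h] >= -9))) && ((!(2*j < 4 || 2*a[j + 3] < 1)) ==> (!(a[3*lim] >= -9)))
Before j := h + h + 4: ((4*h < -4 || 2*a[2*h + 7] < 1) ==> (!(store(a, lim + 1, 10*h + 14)[h] >= -9))) && ((!(4*h < -4 || 2*a[2*h + 7] < 1)) ==> (!(a[3*lim] >= -9)))
Before lim := lim + 8: ((4*h < -4 || 2*a[2*h + 7] < 1) ==> (!(store(a, lim + 9, 10*h + 14)[h] >= -9))) && ((!(4*h < -4 || 2*a[2*h + 7] < 1)) ==> (!(a[3*lim + 24] >= -9)))
Answer: WP = ((4*h < -4 || 2*a[2*h + 7] < 1) ==> (!(store(a, lim + 9, 10*h + 14)[h] >= -9))) && ((!(4*h < -4 || 2*a[2*h + 7] < 1)) ==> (!(a[3*lim + 24] >= -9)))


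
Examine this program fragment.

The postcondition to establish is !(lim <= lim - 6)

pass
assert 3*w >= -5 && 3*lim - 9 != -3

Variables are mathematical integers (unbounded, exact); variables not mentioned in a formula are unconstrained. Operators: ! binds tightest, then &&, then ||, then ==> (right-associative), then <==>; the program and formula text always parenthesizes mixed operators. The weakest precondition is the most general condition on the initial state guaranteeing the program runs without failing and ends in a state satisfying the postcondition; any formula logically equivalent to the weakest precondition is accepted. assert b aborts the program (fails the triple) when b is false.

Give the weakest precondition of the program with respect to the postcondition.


Working backward. After the program, the postcondition !(lim <= lim - 6) must hold; in canonical form it is true.
Before assert 3*w >= -5 && 3*lim - 9 != -3: 3*w >= -5 && 3*lim != 6
Before skip: 3*w >= -5 && 3*lim != 6
Answer: WP = 3*w >= -5 && 3*lim != 6


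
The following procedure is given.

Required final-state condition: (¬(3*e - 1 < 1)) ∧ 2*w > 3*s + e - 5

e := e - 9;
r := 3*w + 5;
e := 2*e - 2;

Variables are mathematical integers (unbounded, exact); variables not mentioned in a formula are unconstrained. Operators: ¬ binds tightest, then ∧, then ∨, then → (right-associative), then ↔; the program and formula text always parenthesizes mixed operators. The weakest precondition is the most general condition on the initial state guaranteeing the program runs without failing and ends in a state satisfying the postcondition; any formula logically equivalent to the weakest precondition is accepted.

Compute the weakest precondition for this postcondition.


Working backward. After the program, the postcondition (¬(3*e - 1 < 1)) ∧ 2*w > 3*s + e - 5 must hold; in canonical form it is (¬(3*e < 2)) ∧ 2*w > e + 3*s - 5.
Before e := 2*e - 2: (¬(6*e < 8)) ∧ 2*w > 2*e + 3*s - 7
Before r := 3*w + 5: (¬(6*e < 8)) ∧ 2*w > 2*e + 3*s - 7
Before e := e - 9: (¬(6*e < 62)) ∧ 2*w > 2*e + 3*s - 25
Answer: WP = (¬(6*e < 62)) ∧ 2*w > 2*e + 3*s - 25


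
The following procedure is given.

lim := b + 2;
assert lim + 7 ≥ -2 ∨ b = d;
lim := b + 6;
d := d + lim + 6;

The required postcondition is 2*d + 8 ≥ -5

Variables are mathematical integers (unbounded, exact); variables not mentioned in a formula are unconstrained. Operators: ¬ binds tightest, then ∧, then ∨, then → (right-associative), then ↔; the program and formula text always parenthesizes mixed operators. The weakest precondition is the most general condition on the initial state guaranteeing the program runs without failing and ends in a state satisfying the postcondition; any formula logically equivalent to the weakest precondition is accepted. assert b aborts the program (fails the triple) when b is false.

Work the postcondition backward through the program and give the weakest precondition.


Working backward. After the program, the postcondition 2*d + 8 ≥ -5 must hold; in canonical form it is 2*d ≥ -13.
Before d := d + lim + 6: 2*d + 2*lim ≥ -25
Before lim := b + 6: 2*b + 2*d ≥ -37
Before assert lim + 7 ≥ -2 ∨ b = d: (lim ≥ -9 ∨ b = d) ∧ 2*b + 2*d ≥ -37
Before lim := b + 2: (b ≥ -11 ∨ b = d) ∧ 2*b + 2*d ≥ -37
Answer: WP = (b ≥ -11 ∨ b = d) ∧ 2*b + 2*d ≥ -37


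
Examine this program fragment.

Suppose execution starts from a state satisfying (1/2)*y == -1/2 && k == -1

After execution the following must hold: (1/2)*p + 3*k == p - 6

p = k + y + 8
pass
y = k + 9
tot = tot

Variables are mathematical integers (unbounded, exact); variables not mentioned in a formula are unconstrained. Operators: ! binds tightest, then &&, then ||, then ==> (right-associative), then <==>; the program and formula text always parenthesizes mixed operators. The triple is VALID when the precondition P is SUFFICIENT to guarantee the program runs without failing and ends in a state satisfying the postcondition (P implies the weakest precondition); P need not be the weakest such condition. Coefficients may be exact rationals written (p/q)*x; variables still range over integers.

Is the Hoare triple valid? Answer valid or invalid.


Working backward. After the program, the postcondition (1/2)*p + 3*k == p - 6 must hold; in canonical form it is 3*k == (1/2)*p - 6.
Before tot := tot: 3*k == (1/2)*p - 6
Before y := k + 9: 3*k == (1/2)*p - 6
Before skip: 3*k == (1/2)*p - 6
Before p := k + y + 8: (5/2)*k == (1/2)*y - 2
The weakest precondition is (5/2)*k == (1/2)*y - 2.
Check whether (1/2)*y == -1/2 && k == -1 implies it.
Every state satisfying the precondition satisfies the weakest precondition: the implication holds.
Answer: valid


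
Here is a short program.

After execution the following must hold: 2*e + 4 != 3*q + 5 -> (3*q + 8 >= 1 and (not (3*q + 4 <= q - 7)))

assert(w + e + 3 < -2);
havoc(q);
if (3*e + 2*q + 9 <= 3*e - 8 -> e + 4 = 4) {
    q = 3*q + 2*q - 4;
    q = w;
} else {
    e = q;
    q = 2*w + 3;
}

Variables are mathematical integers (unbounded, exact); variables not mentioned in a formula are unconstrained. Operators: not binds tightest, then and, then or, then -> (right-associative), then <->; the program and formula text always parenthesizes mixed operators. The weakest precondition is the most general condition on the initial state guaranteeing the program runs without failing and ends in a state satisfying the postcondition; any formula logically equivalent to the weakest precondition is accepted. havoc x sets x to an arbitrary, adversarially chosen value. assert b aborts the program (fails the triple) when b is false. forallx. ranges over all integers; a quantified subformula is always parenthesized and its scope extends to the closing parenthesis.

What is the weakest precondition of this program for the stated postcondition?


Working backward. After the program, the postcondition 2*e + 4 != 3*q + 5 -> (3*q + 8 >= 1 and (not (3*q + 4 <= q - 7))) must hold; in canonical form it is 2*e != 3*q + 1 -> (3*q >= -7 and (not (2*q <= -11))).
Then branch requires 2*e != 3*w + 1 -> (3*w >= -7 and (not (2*w <= -11))); else branch requires 2*q != 6*w + 10 -> (6*w >= -16 and (not (4*w <= -17))).
Before the if: ((2*q <= -17 -> e = 0) -> (2*e != 3*w + 1 -> (3*w >= -7 and (not (2*w <= -11))))) and ((not (2*q <= -17 -> e = 0)) -> (2*q != 6*w + 10 -> (6*w >= -16 and (not (4*w <= -17)))))
Before havoc q: forall q_1. (((2*q_1 <= -17 -> e = 0) -> (2*e != 3*w + 1 -> (3*w >= -7 and (not (2*w <= -11))))) and ((not (2*q_1 <= -17 -> e = 0)) -> (2*q_1 != 6*w + 10 -> (6*w >= -16 and (not (4*w <= -17))))))
Before assert w + e + 3 < -2: e + w < -5 and (forall q_1. (((2*q_1 <= -17 -> e = 0) -> (2*e != 3*w + 1 -> (3*w >= -7 and (not (2*w <= -11))))) and ((not (2*q_1 <= -17 -> e = 0)) -> (2*q_1 != 6*w + 10 -> (6*w >= -16 and (not (4*w <= -17)))))))
Answer: WP = e + w < -5 and (forall q_1. (((2*q_1 <= -17 -> e = 0) -> (2*e != 3*w + 1 -> (3*w >= -7 and (not (2*w <= -11))))) and ((not (2*q_1 <= -17 -> e = 0)) -> (2*q_1 != 6*w + 10 -> (6*w >= -16 and (not (4*w <= -17)))))))


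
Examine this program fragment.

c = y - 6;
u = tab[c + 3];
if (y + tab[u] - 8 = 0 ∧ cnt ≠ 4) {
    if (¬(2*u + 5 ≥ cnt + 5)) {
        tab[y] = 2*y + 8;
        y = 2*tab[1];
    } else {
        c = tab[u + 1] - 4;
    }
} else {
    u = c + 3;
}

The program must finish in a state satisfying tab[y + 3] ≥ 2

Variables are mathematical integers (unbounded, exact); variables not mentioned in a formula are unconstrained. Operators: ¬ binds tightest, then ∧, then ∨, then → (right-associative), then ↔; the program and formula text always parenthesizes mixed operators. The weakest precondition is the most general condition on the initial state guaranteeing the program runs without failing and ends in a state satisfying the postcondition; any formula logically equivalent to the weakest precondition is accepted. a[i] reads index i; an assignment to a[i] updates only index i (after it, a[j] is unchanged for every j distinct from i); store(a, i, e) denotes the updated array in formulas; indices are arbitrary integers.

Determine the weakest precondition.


Working backward. After the program, tab[y + 3] ≥ 2 must hold.
Then branch requires ((¬(2*u ≥ cnt)) → store(tab, y, 2*y + 8)[2*store(tab, y, 2*y + 8)[1] + 3] ≥ 2) ∧ (2*u ≥ cnt → tab[y + 3] ≥ 2); else branch requires tab[y + 3] ≥ 2.
Before the if: ((tab[u] + y = 8 ∧ cnt ≠ 4) → (((¬(2*u ≥ cnt)) → store(tab, y, 2*y + 8)[2*store(tab, y, 2*y + 8)[1] + 3] ≥ 2) ∧ (2*u ≥ cnt → tab[y + 3] ≥ 2))) ∧ ((¬(tab[u] + y = 8 ∧ cnt ≠ 4)) → tab[y + 3] ≥ 2)
Before u := tab[c + 3]: ((tab[tab[c + 3]] + y = 8 ∧ cnt ≠ 4) → (((¬(2*tab[c + 3] ≥ cnt)) → store(tab, y, 2*y + 8)[2*store(tab, y, 2*y + 8)[1] + 3] ≥ 2) ∧ (2*tab[c + 3] ≥ cnt → tab[y + 3] ≥ 2))) ∧ ((¬(tab[tab[c + 3]] + y = 8 ∧ cnt ≠ 4)) → tab[y + 3] ≥ 2)
Before c := y - 6: ((tab[tab[y - 3]] + y = 8 ∧ cnt ≠ 4) → (((¬(2*tab[y - 3] ≥ cnt)) → store(tab, y, 2*y + 8)[2*store(tab, y, 2*y + 8)[1] + 3] ≥ 2) ∧ (2*tab[y - 3] ≥ cnt → tab[y + 3] ≥ 2))) ∧ ((¬(tab[tab[y - 3]] + y = 8 ∧ cnt ≠ 4)) → tab[y + 3] ≥ 2)
Answer: WP = ((tab[tab[y - 3]] + y = 8 ∧ cnt ≠ 4) → (((¬(2*tab[y - 3] ≥ cnt)) → store(tab, y, 2*y + 8)[2*store(tab, y, 2*y + 8)[1] + 3] ≥ 2) ∧ (2*tab[y - 3] ≥ cnt → tab[y + 3] ≥ 2))) ∧ ((¬(tab[tab[y - 3]] + y = 8 ∧ cnt ≠ 4)) → tab[y + 3] ≥ 2)


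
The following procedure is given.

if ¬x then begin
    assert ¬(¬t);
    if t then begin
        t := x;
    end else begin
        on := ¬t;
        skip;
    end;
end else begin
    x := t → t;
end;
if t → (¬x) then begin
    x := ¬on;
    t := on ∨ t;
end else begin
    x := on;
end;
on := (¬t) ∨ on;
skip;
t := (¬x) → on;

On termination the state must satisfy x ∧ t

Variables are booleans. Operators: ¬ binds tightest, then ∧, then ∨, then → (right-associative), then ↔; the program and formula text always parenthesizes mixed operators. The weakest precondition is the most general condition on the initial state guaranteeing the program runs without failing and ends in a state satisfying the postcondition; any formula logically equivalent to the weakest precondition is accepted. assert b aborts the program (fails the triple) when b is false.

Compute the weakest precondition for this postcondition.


Working backward. After the program, x ∧ t must hold.
Before t := (¬x) → on: x ∧ ((¬x) → on)
Before skip: x ∧ ((¬x) → on)
Before on := (¬t) ∨ on: x ∧ ((¬x) → ((¬t) ∨ on))
Then branch requires (¬on) ∧ (on → ((¬(on ∨ t)) ∨ on)); else branch requires on ∧ ((¬on) → ((¬t) ∨ on)).
Before the if: ((t → (¬x)) → ((¬on) ∧ (on → ((¬(on ∨ t)) ∨ on)))) ∧ ((¬(t → (¬x))) → (on ∧ ((¬on) → ((¬t) ∨ on))))
Then branch requires t ∧ (t → (((x → (¬x)) → ((¬on) ∧ (on → ((¬(on ∨ x)) ∨ on)))) ∧ ((¬(x → (¬x))) → (on ∧ ((¬on) → ((¬x) ∨ on)))))) ∧ ((¬t) → (((t → (¬x)) → t) ∧ ((¬(t → (¬x))) → ((¬t) ∧ (t → (¬t)))))); else branch requires ((¬t) → ((¬on) ∧ (on → ((¬(on ∨ t)) ∨ on)))) ∧ (t → (on ∧ ((¬on) → ((¬t) ∨ on)))).
Before the if: ((¬x) → (t ∧ (t → (((x → (¬x)) → ((¬on) ∧ (on → ((¬(on ∨ x)) ∨ on)))) ∧ ((¬(x → (¬x))) → (on ∧ ((¬on) → ((¬x) ∨ on)))))) ∧ ((¬t) → (((t → (¬x)) → t) ∧ ((¬(t → (¬x))) → ((¬t) ∧ (t → (¬t)))))))) ∧ (x → (((¬t) → ((¬on) ∧ (on → ((¬(on ∨ t)) ∨ on)))) ∧ (t → (on ∧ ((¬on) → ((¬t) ∨ on))))))
Answer: WP = ((¬x) → (t ∧ (t → (((x → (¬x)) → ((¬on) ∧ (on → ((¬(on ∨ x)) ∨ on)))) ∧ ((¬(x → (¬x))) → (on ∧ ((¬on) → ((¬x) ∨ on)))))) ∧ ((¬t) → (((t → (¬x)) → t) ∧ ((¬(t → (¬x))) → ((¬t) ∧ (t → (¬t)))))))) ∧ (x → (((¬t) → ((¬on) ∧ (on → ((¬(on ∨ t)) ∨ on)))) ∧ (t → (on ∧ ((¬on) → ((¬t) ∨ on))))))


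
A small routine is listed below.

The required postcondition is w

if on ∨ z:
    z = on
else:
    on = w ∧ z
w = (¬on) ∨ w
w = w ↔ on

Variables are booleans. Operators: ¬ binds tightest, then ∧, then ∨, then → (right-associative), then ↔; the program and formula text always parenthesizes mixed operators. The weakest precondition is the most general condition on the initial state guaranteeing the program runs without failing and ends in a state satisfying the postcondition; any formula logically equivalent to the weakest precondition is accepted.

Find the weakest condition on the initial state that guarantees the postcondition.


Working backward. After the program, w must hold.
Before w := w ↔ on: w ↔ on
Before w := (¬on) ∨ w: ((¬on) ∨ w) ↔ on
Then branch requires ((¬on) ∨ w) ↔ on; else branch requires ((¬(w ∧ z)) ∨ w) ↔ (w ∧ z).
Before the if: ((on ∨ z) → (((¬on) ∨ w) ↔ on)) ∧ ((¬(on ∨ z)) → (((¬(w ∧ z)) ∨ w) ↔ (w ∧ z)))
Answer: WP = ((on ∨ z) → (((¬on) ∨ w) ↔ on)) ∧ ((¬(on ∨ z)) → (((¬(w ∧ z)) ∨ w) ↔ (w ∧ z)))


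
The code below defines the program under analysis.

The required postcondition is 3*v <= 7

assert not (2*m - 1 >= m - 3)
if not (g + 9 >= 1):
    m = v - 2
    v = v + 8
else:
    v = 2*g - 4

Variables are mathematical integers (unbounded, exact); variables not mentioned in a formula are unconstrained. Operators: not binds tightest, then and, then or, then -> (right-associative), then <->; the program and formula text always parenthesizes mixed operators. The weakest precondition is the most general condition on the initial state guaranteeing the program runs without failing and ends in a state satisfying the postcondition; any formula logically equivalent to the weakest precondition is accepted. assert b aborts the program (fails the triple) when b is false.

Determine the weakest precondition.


Working backward. After the program, 3*v <= 7 must hold.
Then branch requires 3*v <= -17; else branch requires 6*g <= 19.
Before the if: ((not (g >= -8)) -> 3*v <= -17) and (g >= -8 -> 6*g <= 19)
Before assert not (2*m - 1 >= m - 3): (not (m >= -2)) and ((not (g >= -8)) -> 3*v <= -17) and (g >= -8 -> 6*g <= 19)
Answer: WP = (not (m >= -2)) and ((not (g >= -8)) -> 3*v <= -17) and (g >= -8 -> 6*g <= 19)


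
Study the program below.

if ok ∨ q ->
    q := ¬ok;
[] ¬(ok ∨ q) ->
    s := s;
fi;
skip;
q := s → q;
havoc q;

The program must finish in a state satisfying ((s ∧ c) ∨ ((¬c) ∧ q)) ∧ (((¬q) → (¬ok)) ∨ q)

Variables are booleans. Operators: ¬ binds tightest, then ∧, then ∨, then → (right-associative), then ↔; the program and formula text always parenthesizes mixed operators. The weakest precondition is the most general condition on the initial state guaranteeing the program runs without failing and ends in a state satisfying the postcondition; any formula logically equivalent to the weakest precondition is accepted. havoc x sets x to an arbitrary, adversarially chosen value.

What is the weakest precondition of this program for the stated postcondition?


Working backward. After the program, ((s ∧ c) ∨ ((¬c) ∧ q)) ∧ (((¬q) → (¬ok)) ∨ q) must hold.
Before havoc q: ((s ∧ c) ∨ (¬c)) ∧ s ∧ c ∧ (¬ok)
Before q := s → q: ((s ∧ c) ∨ (¬c)) ∧ s ∧ c ∧ (¬ok)
Before skip: ((s ∧ c) ∨ (¬c)) ∧ s ∧ c ∧ (¬ok)
Then branch requires ((s ∧ c) ∨ (¬c)) ∧ s ∧ c ∧ (¬ok); else branch requires ((s ∧ c) ∨ (¬c)) ∧ s ∧ c ∧ (¬ok).
Before the if: ((ok ∨ q) → (((s ∧ c) ∨ (¬c)) ∧ s ∧ c ∧ (¬ok))) ∧ ((¬(ok ∨ q)) → (((s ∧ c) ∨ (¬c)) ∧ s ∧ c ∧ (¬ok)))
Answer: WP = ((ok ∨ q) → (((s ∧ c) ∨ (¬c)) ∧ s ∧ c ∧ (¬ok))) ∧ ((¬(ok ∨ q)) → (((s ∧ c) ∨ (¬c)) ∧ s ∧ c ∧ (¬ok)))


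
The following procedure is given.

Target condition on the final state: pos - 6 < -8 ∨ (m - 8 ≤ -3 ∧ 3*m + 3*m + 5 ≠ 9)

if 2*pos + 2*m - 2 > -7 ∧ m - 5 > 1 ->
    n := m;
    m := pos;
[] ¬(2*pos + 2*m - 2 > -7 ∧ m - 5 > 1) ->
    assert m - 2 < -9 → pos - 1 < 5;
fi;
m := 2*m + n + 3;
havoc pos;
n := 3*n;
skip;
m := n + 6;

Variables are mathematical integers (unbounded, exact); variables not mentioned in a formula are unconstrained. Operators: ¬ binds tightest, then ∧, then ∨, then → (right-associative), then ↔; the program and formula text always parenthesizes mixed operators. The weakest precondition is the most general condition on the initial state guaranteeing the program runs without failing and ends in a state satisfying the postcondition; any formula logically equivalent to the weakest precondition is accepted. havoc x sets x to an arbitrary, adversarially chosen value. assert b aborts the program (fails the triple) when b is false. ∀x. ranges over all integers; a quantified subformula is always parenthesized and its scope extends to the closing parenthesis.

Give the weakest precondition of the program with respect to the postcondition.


Working backward. After the program, the postcondition pos - 6 < -8 ∨ (m - 8 ≤ -3 ∧ 3*m + 3*m + 5 ≠ 9) must hold; in canonical form it is pos < -2 ∨ (m ≤ 5 ∧ 6*m ≠ 4).
Before m := n + 6: pos < -2 ∨ (n ≤ -1 ∧ 6*n ≠ -32)
Before skip: pos < -2 ∨ (n ≤ -1 ∧ 6*n ≠ -32)
Before n := 3*n: pos < -2 ∨ (3*n ≤ -1 ∧ 18*n ≠ -32)
Before havoc pos: ∀pos_1. (pos_1 < -2 ∨ (3*n ≤ -1 ∧ 18*n ≠ -32))
Before m := 2*m + n + 3: ∀pos_1. (pos_1 < -2 ∨ (3*n ≤ -1 ∧ 18*n ≠ -32))
Then branch requires ∀pos_1. (pos_1 < -2 ∨ (3*m ≤ -1 ∧ 18*m ≠ -32)); else branch requires (m < -7 → pos < 6) ∧ (∀pos_1. (pos_1 < -2 ∨ (3*n ≤ -1 ∧ 18*n ≠ -32))).
Before the if: ((2*m + 2*pos > -5 ∧ m > 6) → (∀pos_1. (pos_1 < -2 ∨ (3*m ≤ -1 ∧ 18*m ≠ -32)))) ∧ ((¬(2*m + 2*pos > -5 ∧ m > 6)) → ((m < -7 → pos < 6) ∧ (∀pos_1. (pos_1 < -2 ∨ (3*n ≤ -1 ∧ 18*n ≠ -32)))))
Answer: WP = ((2*m + 2*pos > -5 ∧ m > 6) → (∀pos_1. (pos_1 < -2 ∨ (3*m ≤ -1 ∧ 18*m ≠ -32)))) ∧ ((¬(2*m + 2*pos > -5 ∧ m > 6)) → ((m < -7 → pos < 6) ∧ (∀pos_1. (pos_1 < -2 ∨ (3*n ≤ -1 ∧ 18*n ≠ -32)))))


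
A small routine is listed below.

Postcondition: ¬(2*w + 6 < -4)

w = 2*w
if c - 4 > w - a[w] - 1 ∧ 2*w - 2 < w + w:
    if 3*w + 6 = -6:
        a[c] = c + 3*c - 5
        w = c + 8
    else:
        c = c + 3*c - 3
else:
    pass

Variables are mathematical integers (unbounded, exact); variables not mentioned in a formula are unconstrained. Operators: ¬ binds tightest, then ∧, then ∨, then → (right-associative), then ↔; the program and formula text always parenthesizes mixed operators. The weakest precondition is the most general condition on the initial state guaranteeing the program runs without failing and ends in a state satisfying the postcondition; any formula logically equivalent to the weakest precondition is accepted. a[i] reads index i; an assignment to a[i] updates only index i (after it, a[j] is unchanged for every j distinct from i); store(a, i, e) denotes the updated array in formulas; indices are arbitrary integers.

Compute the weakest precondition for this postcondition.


Working backward. After the program, the postcondition ¬(2*w + 6 < -4) must hold; in canonical form it is ¬(2*w < -10).
Then branch requires (3*w = -12 → (¬(2*c < -26))) ∧ ((¬(3*w = -12)) → (¬(2*w < -10))); else branch requires ¬(2*w < -10).
Before the if: (a[w] + c > w + 3 → ((3*w = -12 → (¬(2*c < -26))) ∧ ((¬(3*w = -12)) → (¬(2*w < -10))))) ∧ ((¬(a[w] + c > w + 3)) → (¬(2*w < -10)))
Before w := 2*w: (a[2*w] + c > 2*w + 3 → ((6*w = -12 → (¬(2*c < -26))) ∧ ((¬(6*w = -12)) → (¬(4*w < -10))))) ∧ ((¬(a[2*w] + c > 2*w + 3)) → (¬(4*w < -10)))
Answer: WP = (a[2*w] + c > 2*w + 3 → ((6*w = -12 → (¬(2*c < -26))) ∧ ((¬(6*w = -12)) → (¬(4*w < -10))))) ∧ ((¬(a[2*w] + c > 2*w + 3)) → (¬(4*w < -10)))


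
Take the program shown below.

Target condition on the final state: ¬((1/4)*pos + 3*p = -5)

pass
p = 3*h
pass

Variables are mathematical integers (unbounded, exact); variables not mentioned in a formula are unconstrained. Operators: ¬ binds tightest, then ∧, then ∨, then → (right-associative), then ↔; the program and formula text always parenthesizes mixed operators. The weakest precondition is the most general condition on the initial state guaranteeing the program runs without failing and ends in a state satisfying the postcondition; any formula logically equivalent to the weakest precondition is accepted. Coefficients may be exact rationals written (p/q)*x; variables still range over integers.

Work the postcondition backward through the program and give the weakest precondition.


Working backward. After the program, the postcondition ¬((1/4)*pos + 3*p = -5) must hold; in canonical form it is ¬(3*p + (1/4)*pos = -5).
Before skip: ¬(3*p + (1/4)*pos = -5)
Before p := 3*h: ¬(9*h + (1/4)*pos = -5)
Before skip: ¬(9*h + (1/4)*pos = -5)
Answer: WP = ¬(9*h + (1/4)*pos = -5)


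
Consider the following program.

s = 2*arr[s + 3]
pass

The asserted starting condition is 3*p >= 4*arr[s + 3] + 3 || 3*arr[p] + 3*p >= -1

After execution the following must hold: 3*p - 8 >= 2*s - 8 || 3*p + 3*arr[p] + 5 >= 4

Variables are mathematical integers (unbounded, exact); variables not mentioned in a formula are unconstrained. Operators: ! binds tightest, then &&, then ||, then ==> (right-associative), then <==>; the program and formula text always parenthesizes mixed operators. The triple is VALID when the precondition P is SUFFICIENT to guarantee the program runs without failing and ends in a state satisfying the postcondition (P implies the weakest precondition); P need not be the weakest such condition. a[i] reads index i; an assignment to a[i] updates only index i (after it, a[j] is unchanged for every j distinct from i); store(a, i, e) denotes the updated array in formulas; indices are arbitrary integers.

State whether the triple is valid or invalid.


Working backward. After the program, the postcondition 3*p - 8 >= 2*s - 8 || 3*p + 3*arr[p] + 5 >= 4 must hold; in canonical form it is 3*p >= 2*s || 3*arr[p] + 3*p >= -1.
Before skip: 3*p >= 2*s || 3*arr[p] + 3*p >= -1
Before s := 2*arr[s + 3]: 3*p >= 4*arr[s + 3] || 3*arr[p] + 3*p >= -1
The weakest precondition is 3*p >= 4*arr[s + 3] || 3*arr[p] + 3*p >= -1.
Check whether 3*p >= 4*arr[s + 3] + 3 || 3*arr[p] + 3*p >= -1 implies it.
Every state satisfying the precondition satisfies the weakest precondition: the implication holds.
Answer: valid


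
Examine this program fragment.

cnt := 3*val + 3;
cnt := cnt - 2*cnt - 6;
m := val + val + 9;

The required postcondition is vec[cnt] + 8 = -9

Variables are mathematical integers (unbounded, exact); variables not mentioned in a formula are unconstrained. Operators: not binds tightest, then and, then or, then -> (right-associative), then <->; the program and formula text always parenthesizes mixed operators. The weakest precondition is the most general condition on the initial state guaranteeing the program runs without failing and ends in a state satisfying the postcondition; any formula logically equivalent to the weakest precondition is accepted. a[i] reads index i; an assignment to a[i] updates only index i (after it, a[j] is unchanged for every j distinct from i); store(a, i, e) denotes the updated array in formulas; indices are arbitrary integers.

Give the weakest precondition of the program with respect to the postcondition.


Working backward. After the program, the postcondition vec[cnt] + 8 = -9 must hold; in canonical form it is vec[cnt] = -17.
Before m := val + val + 9: vec[cnt] = -17
Before cnt := cnt - 2*cnt - 6: vec[-cnt - 6] = -17
Before cnt := 3*val + 3: vec[-3*val - 9] = -17
Answer: WP = vec[-3*val - 9] = -17


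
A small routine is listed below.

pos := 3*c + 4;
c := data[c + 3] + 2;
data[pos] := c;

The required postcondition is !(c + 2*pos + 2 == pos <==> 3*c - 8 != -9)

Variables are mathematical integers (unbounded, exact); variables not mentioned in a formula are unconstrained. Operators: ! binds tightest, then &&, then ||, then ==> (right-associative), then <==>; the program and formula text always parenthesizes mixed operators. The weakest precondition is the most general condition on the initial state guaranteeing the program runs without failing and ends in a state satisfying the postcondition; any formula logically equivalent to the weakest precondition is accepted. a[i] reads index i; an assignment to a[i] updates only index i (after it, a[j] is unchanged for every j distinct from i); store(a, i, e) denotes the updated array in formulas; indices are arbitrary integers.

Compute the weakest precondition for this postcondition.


Working backward. After the program, the postcondition !(c + 2*pos + 2 == pos <==> 3*c - 8 != -9) must hold; in canonical form it is !(c + pos == -2 <==> 3*c != -1).
Before data[pos] := c: !(c + pos == -2 <==> 3*c != -1)
Before c := data[c + 3] + 2: !(data[c + 3] + pos == -4 <==> 3*data[c + 3] != -7)
Before pos := 3*c + 4: !(data[c + 3] + 3*c == -8 <==> 3*data[c + 3] != -7)
Answer: WP = !(data[c + 3] + 3*c == -8 <==> 3*data[c + 3] != -7)
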